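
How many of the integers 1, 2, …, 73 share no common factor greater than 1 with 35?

Prime factors of 35: 5, 7. Count integers ≤ 73 divisible by none of them.
By inclusion–exclusion: 73 − ⌊73/5⌋ − ⌊73/7⌋ + ⌊73/35⌋ = 51.

51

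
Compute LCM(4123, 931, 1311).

1991409

4123 = 7 · 19 · 31; 931 = 7² · 19; 1311 = 3 · 19 · 23
lcm takes max exponent of each prime: 3 · 7² · 19 · 23 · 31 = 1991409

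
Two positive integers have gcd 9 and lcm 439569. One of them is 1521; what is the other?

2601

Using uv = gcd(u,v)·lcm(u,v) = 9·439569 = 3956121, we get v = 3956121/1521 = 2601.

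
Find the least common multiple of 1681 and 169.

1681 = 41²; 169 = 13²
max exponents: 13² · 41² = 284089

284089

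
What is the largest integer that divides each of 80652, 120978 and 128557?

gcd(80652, 120978): 120978 = 1·80652 + 40326; 80652 = 2·40326 + 0 → 40326
gcd(40326, 128557): 128557 = 3·40326 + 7579; 40326 = 5·7579 + 2431; 7579 = 3·2431 + 286; 2431 = 8·286 + 143; 286 = 2·143 + 0 → 143

143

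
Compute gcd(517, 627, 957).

517 = 11 · 47; 627 = 3 · 11 · 19; 957 = 3 · 11 · 29
gcd takes min exponent of each prime: 11 = 11

11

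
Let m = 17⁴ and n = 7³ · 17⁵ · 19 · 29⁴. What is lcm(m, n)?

max exponent per prime: 7³ · 17⁵ · 19 · 29⁴ = 6544618256250389

6544618256250389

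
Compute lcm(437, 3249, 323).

437 = 19 · 23; 3249 = 3² · 19²; 323 = 17 · 19
lcm takes max exponent of each prime: 3² · 17 · 19² · 23 = 1270359

1270359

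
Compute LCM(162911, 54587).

523107221

gcd first: 162911 = 2·54587 + 53737; 54587 = 1·53737 + 850; 53737 = 63·850 + 187; 850 = 4·187 + 102; 187 = 1·102 + 85; 102 = 1·85 + 17; 85 = 5·17 + 0 → gcd = 17
lcm = 162911·54587/gcd = 8892822757/17 = 523107221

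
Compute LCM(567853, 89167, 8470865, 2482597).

567853 = 11² · 13 · 19²; 89167 = 13 · 19³; 8470865 = 5 · 13 · 19⁴; 2482597 = 13 · 19² · 23²
lcm takes max exponent of each prime: 5 · 11² · 13 · 19⁴ · 23² = 542211597785

542211597785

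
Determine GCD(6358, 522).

Euclid: 6358 = 12·522 + 94; 522 = 5·94 + 52; 94 = 1·52 + 42; 52 = 1·42 + 10; 42 = 4·10 + 2; 10 = 5·2 + 0. Last nonzero remainder: 2.

2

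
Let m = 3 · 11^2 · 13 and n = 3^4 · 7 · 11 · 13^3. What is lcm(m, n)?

150729579

max exponent per prime: 3^4 · 7 · 11^2 · 13^3 = 150729579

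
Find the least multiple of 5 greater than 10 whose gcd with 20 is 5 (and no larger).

Multiples of 5 above 10: 5·3, 5·4, … . Need the cofactor coprime to 20/5 = 4.
Checking s = 3, 4, … the first with gcd(s, 4) = 1 is s = 3, giving 15.

15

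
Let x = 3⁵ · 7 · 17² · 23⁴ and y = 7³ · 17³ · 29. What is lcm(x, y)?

3323200157279793

max exponent per prime: 3⁵ · 7³ · 17³ · 23⁴ · 29 = 3323200157279793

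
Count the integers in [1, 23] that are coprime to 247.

247 = 13·19. Inclusion–exclusion on these primes:
23 − ⌊23/13⌋ − ⌊23/19⌋ + ⌊23/247⌋ = 21

21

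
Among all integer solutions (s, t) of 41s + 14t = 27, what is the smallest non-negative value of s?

1

Reduce mod 14: 41s ≡ 27 (mod 14). With g = gcd(41, 14) = 1 dividing 27, divide through: 41s ≡ 27 (mod 14).
Since gcd(41, 14) = 1, s ≡ 27·(41)⁻¹ ≡ 1 (mod 14). Smallest non-negative: 1.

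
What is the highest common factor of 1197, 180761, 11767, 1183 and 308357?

7

gcd(1197, 180761): 180761 = 151·1197 + 14; 1197 = 85·14 + 7; 14 = 2·7 + 0 → 7
gcd(7, 11767): 11767 = 1681·7 + 0 → 7
gcd(7, 1183): 1183 = 169·7 + 0 → 7
gcd(7, 308357): 308357 = 44051·7 + 0 → 7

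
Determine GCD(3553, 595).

Euclid: 3553 = 5·595 + 578; 595 = 1·578 + 17; 578 = 34·17 + 0. Last nonzero remainder: 17.

17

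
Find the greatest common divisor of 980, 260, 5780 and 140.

980 = 2² · 5 · 7²; 260 = 2² · 5 · 13; 5780 = 2² · 5 · 17²; 140 = 2² · 5 · 7
gcd takes min exponent of each prime: 2² · 5 = 20

20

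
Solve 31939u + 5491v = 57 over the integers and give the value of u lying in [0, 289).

Euclid: 31939 = 5·5491 + 4484; 5491 = 1·4484 + 1007; 4484 = 4·1007 + 456; 1007 = 2·456 + 95; 456 = 4·95 + 76; 95 = 1·76 + 19; 76 = 4·19 + 0 → gcd = 19; 57 = 19·3.
Back-substitution yields 31939·(-60) + 5491·(349) = 19, so one solution is u = -60·3 = -180, v = 349·3 = 1047.
Solutions in u differ by 5491/19 = 289; the one in [0, 289) is -180 mod 289 = 109.

109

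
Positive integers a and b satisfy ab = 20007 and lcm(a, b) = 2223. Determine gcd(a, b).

9

gcd·lcm = product, so gcd = 20007/2223 = 9.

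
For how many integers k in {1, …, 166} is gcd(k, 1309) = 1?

Prime factors of 1309: 7, 11, 17. Count integers ≤ 166 divisible by none of them.
By inclusion–exclusion: 166 − ⌊166/7⌋ − ⌊166/11⌋ − ⌊166/17⌋ + ⌊166/77⌋ + ⌊166/119⌋ + ⌊166/187⌋ − ⌊166/1309⌋ = 122.

122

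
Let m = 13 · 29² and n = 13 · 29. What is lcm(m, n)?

max exponent per prime: 13 · 29² = 10933

10933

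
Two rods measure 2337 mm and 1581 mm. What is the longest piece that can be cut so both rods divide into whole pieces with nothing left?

3

Euclid: 2337 = 1·1581 + 756; 1581 = 2·756 + 69; 756 = 10·69 + 66; 69 = 1·66 + 3; 66 = 22·3 + 0. Last nonzero remainder: 3.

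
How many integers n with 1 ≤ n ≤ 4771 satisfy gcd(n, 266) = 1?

Prime factors of 266: 2, 7, 19. Count integers ≤ 4771 divisible by none of them.
By inclusion–exclusion: 4771 − ⌊4771/2⌋ − ⌊4771/7⌋ − ⌊4771/19⌋ + ⌊4771/14⌋ + ⌊4771/38⌋ + ⌊4771/133⌋ − ⌊4771/266⌋ = 1937.

1937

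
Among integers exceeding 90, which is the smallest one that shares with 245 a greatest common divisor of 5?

gcd(m, 245) = 5 forces 5 | m; write m = 5s. Then gcd(5s, 5·49) = 5·gcd(s, 49), so need gcd(s, 49) = 1.
5s > 90 gives s ≥ 19. The least s ≥ 19 coprime to 49 is 19, so m = 5·19 = 95.

95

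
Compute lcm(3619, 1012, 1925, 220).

3619 = 7 · 11 · 47; 1012 = 2² · 11 · 23; 1925 = 5² · 7 · 11; 220 = 2² · 5 · 11
lcm takes max exponent of each prime: 2² · 5² · 7 · 11 · 23 · 47 = 8323700

8323700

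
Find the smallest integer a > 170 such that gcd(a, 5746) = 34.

5746 = 34·169. Any a with gcd(a, 5746) = 34 is a multiple of 34, say 34s, with s coprime to 169.
Need s > 170/34, so s ≥ 6. First s ≥ 6 with gcd(s, 169) = 1 is s = 6. Thus a = 34·6 = 204.

204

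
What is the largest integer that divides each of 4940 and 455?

65

4940 = 2² · 5 · 13 · 19
455 = 5 · 7 · 13
Common: 5 · 13 = 65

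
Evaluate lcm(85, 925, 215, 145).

19609075

85 = 5 · 17; 925 = 5² · 37; 215 = 5 · 43; 145 = 5 · 29
lcm takes max exponent of each prime: 5² · 17 · 29 · 37 · 43 = 19609075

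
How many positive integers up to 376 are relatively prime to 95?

285

95 = 5·19. Inclusion–exclusion on these primes:
376 − ⌊376/5⌋ − ⌊376/19⌋ + ⌊376/95⌋ = 285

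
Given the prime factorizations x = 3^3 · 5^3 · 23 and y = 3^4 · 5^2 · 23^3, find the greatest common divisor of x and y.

min exponent per shared prime: 3^3 · 5^2 · 23 = 15525

15525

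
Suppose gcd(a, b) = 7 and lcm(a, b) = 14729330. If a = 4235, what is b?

Using ab = gcd(a,b)·lcm(a,b) = 7·14729330 = 103105310, we get b = 103105310/4235 = 24346.

24346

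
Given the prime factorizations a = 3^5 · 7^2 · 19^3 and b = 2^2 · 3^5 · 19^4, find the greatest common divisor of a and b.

1666737

min exponent per shared prime: 3^5 · 19^3 = 1666737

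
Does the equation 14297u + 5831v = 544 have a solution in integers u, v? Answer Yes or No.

By Bézout, 14297u + 5831v = 544 has integer solutions iff gcd(14297, 5831) | 544.
Euclid: 14297 = 2·5831 + 2635; 5831 = 2·2635 + 561; 2635 = 4·561 + 391; 561 = 1·391 + 170; 391 = 2·170 + 51; 170 = 3·51 + 17; 51 = 3·17 + 0. gcd = 17; 544 mod 17 = 0. Yes.

Yes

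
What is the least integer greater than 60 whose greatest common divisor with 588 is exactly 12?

72

gcd(m, 588) = 12 forces 12 | m; write m = 12s. Then gcd(12s, 12·49) = 12·gcd(s, 49), so need gcd(s, 49) = 1.
12s > 60 gives s ≥ 6. The least s ≥ 6 coprime to 49 is 6, so m = 12·6 = 72.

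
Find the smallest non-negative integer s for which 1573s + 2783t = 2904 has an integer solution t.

gcd(1573, 2783) = 121 (Euclid: 2783 = 1·1573 + 1210; 1573 = 1·1210 + 363; 1210 = 3·363 + 121; 363 = 3·121 + 0), and 121 | 2904.
Extended Euclid: 1573·(-7) + 2783·(4) = 121. Scale by 24: s₀ = -168.
General solution s = s₀ + 23k; reducing mod 23 gives s = 16 (and t = -8).

16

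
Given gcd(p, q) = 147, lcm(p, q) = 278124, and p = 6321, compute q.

Using pq = gcd(p,q)·lcm(p,q) = 147·278124 = 40884228, we get q = 40884228/6321 = 6468.

6468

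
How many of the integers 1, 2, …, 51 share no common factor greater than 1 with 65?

Prime factors of 65: 5, 13. Count integers ≤ 51 divisible by none of them.
By inclusion–exclusion: 51 − ⌊51/5⌋ − ⌊51/13⌋ + ⌊51/65⌋ = 38.

38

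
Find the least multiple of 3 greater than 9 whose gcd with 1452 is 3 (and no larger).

1452 = 3·484. Any t with gcd(t, 1452) = 3 is a multiple of 3, say 3s, with s coprime to 484.
Need s > 9/3, so s ≥ 4. First s ≥ 4 with gcd(s, 484) = 1 is s = 5. Thus t = 3·5 = 15.

15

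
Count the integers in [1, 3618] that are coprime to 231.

1880

Prime factors of 231: 3, 7, 11. Count integers ≤ 3618 divisible by none of them.
By inclusion–exclusion: 3618 − ⌊3618/3⌋ − ⌊3618/7⌋ − ⌊3618/11⌋ + ⌊3618/21⌋ + ⌊3618/33⌋ + ⌊3618/77⌋ − ⌊3618/231⌋ = 1880.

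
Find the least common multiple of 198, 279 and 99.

6138

198 = 2 · 3² · 11; 279 = 3² · 31; 99 = 3² · 11
lcm takes max exponent of each prime: 2 · 3² · 11 · 31 = 6138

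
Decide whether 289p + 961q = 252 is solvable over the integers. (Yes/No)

Yes

By Bézout, 289p + 961q = 252 has integer solutions iff gcd(289, 961) | 252.
Euclid: 961 = 3·289 + 94; 289 = 3·94 + 7; 94 = 13·7 + 3; 7 = 2·3 + 1; 3 = 3·1 + 0. gcd = 1; 252 mod 1 = 0. Yes.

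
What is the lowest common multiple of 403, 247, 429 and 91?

1768767

403 = 13 · 31; 247 = 13 · 19; 429 = 3 · 11 · 13; 91 = 7 · 13
lcm takes max exponent of each prime: 3 · 7 · 11 · 13 · 19 · 31 = 1768767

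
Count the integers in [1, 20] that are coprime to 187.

Prime factors of 187: 11, 17. Count integers ≤ 20 divisible by none of them.
By inclusion–exclusion: 20 − ⌊20/11⌋ − ⌊20/17⌋ + ⌊20/187⌋ = 18.

18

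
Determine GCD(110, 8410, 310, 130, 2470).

10

gcd(110, 8410): 8410 = 76·110 + 50; 110 = 2·50 + 10; 50 = 5·10 + 0 → 10
gcd(10, 310): 310 = 31·10 + 0 → 10
gcd(10, 130): 130 = 13·10 + 0 → 10
gcd(10, 2470): 2470 = 247·10 + 0 → 10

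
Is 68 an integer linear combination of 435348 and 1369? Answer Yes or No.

Yes

gcd(435348, 1369): 435348 = 318·1369 + 6; 1369 = 228·6 + 1; 6 = 6·1 + 0 → 1
1 divides 68, so a solution exists.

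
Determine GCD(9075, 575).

25

Euclid: 9075 = 15·575 + 450; 575 = 1·450 + 125; 450 = 3·125 + 75; 125 = 1·75 + 50; 75 = 1·50 + 25; 50 = 2·25 + 0. Last nonzero remainder: 25.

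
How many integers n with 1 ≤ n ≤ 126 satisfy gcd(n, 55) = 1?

92

55 = 5·11. Inclusion–exclusion on these primes:
126 − ⌊126/5⌋ − ⌊126/11⌋ + ⌊126/55⌋ = 92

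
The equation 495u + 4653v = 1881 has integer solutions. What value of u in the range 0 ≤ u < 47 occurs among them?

Reduce mod 4653: 495u ≡ 1881 (mod 4653). With g = gcd(495, 4653) = 99 dividing 1881, divide through: 5u ≡ 19 (mod 47).
Since gcd(5, 47) = 1, u ≡ 19·(5)⁻¹ ≡ 32 (mod 47). Smallest non-negative: 32.

32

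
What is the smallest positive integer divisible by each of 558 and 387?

23994

gcd first: 558 = 1·387 + 171; 387 = 2·171 + 45; 171 = 3·45 + 36; 45 = 1·36 + 9; 36 = 4·9 + 0 → gcd = 9
lcm = 558·387/gcd = 215946/9 = 23994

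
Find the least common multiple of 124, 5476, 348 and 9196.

lcm(124, 5476) = 124·5476/gcd = 679024/4 = 169756
lcm(169756, 348) = 169756·348/gcd = 59075088/4 = 14768772
lcm(14768772, 9196) = 14768772·9196/gcd = 135813627312/4 = 33953406828

33953406828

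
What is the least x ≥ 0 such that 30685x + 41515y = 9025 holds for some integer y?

3

Euclid: 41515 = 1·30685 + 10830; 30685 = 2·10830 + 9025; 10830 = 1·9025 + 1805; 9025 = 5·1805 + 0 → gcd = 1805; 9025 = 1805·5.
Back-substitution yields 30685·(-4) + 41515·(3) = 1805, so one solution is x = -4·5 = -20, y = 3·5 = 15.
Solutions in x differ by 41515/1805 = 23; the one in [0, 23) is -20 mod 23 = 3.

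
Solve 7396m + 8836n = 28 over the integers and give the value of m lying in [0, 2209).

632

Euclid: 8836 = 1·7396 + 1440; 7396 = 5·1440 + 196; 1440 = 7·196 + 68; 196 = 2·68 + 60; 68 = 1·60 + 8; 60 = 7·8 + 4; 8 = 2·4 + 0 → gcd = 4; 28 = 4·7.
Back-substitution yields 7396·(1037) + 8836·(-868) = 4, so one solution is m = 1037·7 = 7259, n = -868·7 = -6076.
Solutions in m differ by 8836/4 = 2209; the one in [0, 2209) is 7259 mod 2209 = 632.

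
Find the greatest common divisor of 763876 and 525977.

763876 = 2² · 19² · 23²
525977 = 19² · 31 · 47
Common: 19² = 361

361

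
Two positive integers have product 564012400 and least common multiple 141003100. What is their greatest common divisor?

4

gcd·lcm = product, so gcd = 564012400/141003100 = 4.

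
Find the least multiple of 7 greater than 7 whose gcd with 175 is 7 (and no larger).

14

gcd(t, 175) = 7 forces 7 | t; write t = 7s. Then gcd(7s, 7·25) = 7·gcd(s, 25), so need gcd(s, 25) = 1.
7s > 7 gives s ≥ 2. The least s ≥ 2 coprime to 25 is 2, so t = 7·2 = 14.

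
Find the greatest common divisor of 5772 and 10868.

5772 = 2² · 3 · 13 · 37
10868 = 2² · 11 · 13 · 19
Common: 2² · 13 = 52

52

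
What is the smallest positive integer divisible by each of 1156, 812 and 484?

28394828

lcm(1156, 812) = 1156·812/gcd = 938672/4 = 234668
lcm(234668, 484) = 234668·484/gcd = 113579312/4 = 28394828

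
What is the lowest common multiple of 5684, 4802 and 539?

5684 = 2² · 7² · 29; 4802 = 2 · 7⁴; 539 = 7² · 11
lcm takes max exponent of each prime: 2² · 7⁴ · 11 · 29 = 3063676

3063676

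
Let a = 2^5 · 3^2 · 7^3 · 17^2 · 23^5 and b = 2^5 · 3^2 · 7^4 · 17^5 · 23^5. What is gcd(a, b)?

min exponent per shared prime: 2^5 · 3^2 · 7^3 · 17^2 · 23^5 = 183748427297568

183748427297568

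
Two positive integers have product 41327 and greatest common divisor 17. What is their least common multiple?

2431

Since gcd(m,n)·lcm(m,n) = mn, lcm = 41327/17 = 2431.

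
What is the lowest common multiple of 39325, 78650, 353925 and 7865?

707850

39325 = 5² · 11² · 13; 78650 = 2 · 5² · 11² · 13; 353925 = 3² · 5² · 11² · 13; 7865 = 5 · 11² · 13
lcm takes max exponent of each prime: 2 · 3² · 5² · 11² · 13 = 707850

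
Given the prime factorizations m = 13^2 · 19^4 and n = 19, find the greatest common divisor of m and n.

min exponent per shared prime: 19 = 19

19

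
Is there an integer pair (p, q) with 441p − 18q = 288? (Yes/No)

Yes

gcd(441, 18): 441 = 24·18 + 9; 18 = 2·9 + 0 → 9
9 divides 288, so a solution exists.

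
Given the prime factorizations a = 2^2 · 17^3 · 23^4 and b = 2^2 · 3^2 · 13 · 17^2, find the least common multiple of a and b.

643433933844

max exponent per prime: 2^2 · 3^2 · 13 · 17^3 · 23^4 = 643433933844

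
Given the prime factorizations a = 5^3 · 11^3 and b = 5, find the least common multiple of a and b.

max exponent per prime: 5^3 · 11^3 = 166375

166375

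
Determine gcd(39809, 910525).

847

39809 = 7 · 11² · 47
910525 = 5² · 7 · 11² · 43
Common: 7 · 11² = 847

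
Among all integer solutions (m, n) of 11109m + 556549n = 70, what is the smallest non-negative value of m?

gcd(11109, 556549) = 7 (Euclid: 556549 = 50·11109 + 1099; 11109 = 10·1099 + 119; 1099 = 9·119 + 28; 119 = 4·28 + 7; 28 = 4·7 + 0), and 7 | 70.
Extended Euclid: 11109·(18737) + 556549·(-374) = 7. Scale by 10: m₀ = 187370.
General solution m = m₀ + 79507t; reducing mod 79507 gives m = 28356 (and n = -566).

28356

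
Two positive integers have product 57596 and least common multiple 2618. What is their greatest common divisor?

gcd·lcm = product, so gcd = 57596/2618 = 22.

22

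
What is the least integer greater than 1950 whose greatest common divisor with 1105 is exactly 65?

gcd(t, 1105) = 65 forces 65 | t; write t = 65s. Then gcd(65s, 65·17) = 65·gcd(s, 17), so need gcd(s, 17) = 1.
65s > 1950 gives s ≥ 31. The least s ≥ 31 coprime to 17 is 31, so t = 65·31 = 2015.

2015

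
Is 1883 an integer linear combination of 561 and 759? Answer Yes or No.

No

gcd(561, 759): 759 = 1·561 + 198; 561 = 2·198 + 165; 198 = 1·165 + 33; 165 = 5·33 + 0 → 33
33 does not divide 1883, so a solution does not exist.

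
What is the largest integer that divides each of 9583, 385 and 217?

gcd(9583, 385): 9583 = 24·385 + 343; 385 = 1·343 + 42; 343 = 8·42 + 7; 42 = 6·7 + 0 → 7
gcd(7, 217): 217 = 31·7 + 0 → 7

7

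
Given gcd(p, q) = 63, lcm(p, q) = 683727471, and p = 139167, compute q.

309519

p·q = gcd·lcm = 63·683727471 = 43074830673, so q = 43074830673/139167 = 309519.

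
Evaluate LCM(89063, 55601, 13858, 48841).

lcm(89063, 55601) = 89063·55601/gcd = 4951991863/169 = 29301727
lcm(29301727, 13858) = 29301727·13858/gcd = 406063332766/169 = 2402741614
lcm(2402741614, 48841) = 2402741614·48841/gcd = 117352303169374/2873 = 40846607438

40846607438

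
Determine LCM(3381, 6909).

158907

gcd first: 6909 = 2·3381 + 147; 3381 = 23·147 + 0 → gcd = 147
lcm = 3381·6909/gcd = 23359329/147 = 158907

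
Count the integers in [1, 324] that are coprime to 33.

Prime factors of 33: 3, 11. Count integers ≤ 324 divisible by none of them.
By inclusion–exclusion: 324 − ⌊324/3⌋ − ⌊324/11⌋ + ⌊324/33⌋ = 196.

196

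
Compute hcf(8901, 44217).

8901 = 3² · 23 · 43
44217 = 3² · 17³
Common: 3² = 9

9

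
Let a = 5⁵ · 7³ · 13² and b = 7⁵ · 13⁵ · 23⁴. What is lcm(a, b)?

5457180609904034375

max exponent per prime: 5⁵ · 7⁵ · 13⁵ · 23⁴ = 5457180609904034375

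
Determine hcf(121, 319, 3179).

gcd(121, 319): 319 = 2·121 + 77; 121 = 1·77 + 44; 77 = 1·44 + 33; 44 = 1·33 + 11; 33 = 3·11 + 0 → 11
gcd(11, 3179): 3179 = 289·11 + 0 → 11

11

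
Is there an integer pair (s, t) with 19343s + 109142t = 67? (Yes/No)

Yes

By Bézout, 19343s + 109142t = 67 has integer solutions iff gcd(19343, 109142) | 67.
Euclid: 109142 = 5·19343 + 12427; 19343 = 1·12427 + 6916; 12427 = 1·6916 + 5511; 6916 = 1·5511 + 1405; 5511 = 3·1405 + 1296; 1405 = 1·1296 + 109; 1296 = 11·109 + 97; 109 = 1·97 + 12; 97 = 8·12 + 1; 12 = 12·1 + 0. gcd = 1; 67 mod 1 = 0. Yes.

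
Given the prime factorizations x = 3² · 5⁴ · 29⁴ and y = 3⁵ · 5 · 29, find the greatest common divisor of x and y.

min exponent per shared prime: 3² · 5 · 29 = 1305

1305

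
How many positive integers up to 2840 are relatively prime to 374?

1215

Prime factors of 374: 2, 11, 17. Count integers ≤ 2840 divisible by none of them.
By inclusion–exclusion: 2840 − ⌊2840/2⌋ − ⌊2840/11⌋ − ⌊2840/17⌋ + ⌊2840/22⌋ + ⌊2840/34⌋ + ⌊2840/187⌋ − ⌊2840/374⌋ = 1215.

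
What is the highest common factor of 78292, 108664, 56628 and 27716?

gcd(78292, 108664): 108664 = 1·78292 + 30372; 78292 = 2·30372 + 17548; 30372 = 1·17548 + 12824; 17548 = 1·12824 + 4724; 12824 = 2·4724 + 3376; 4724 = 1·3376 + 1348; 3376 = 2·1348 + 680; 1348 = 1·680 + 668; 680 = 1·668 + 12; 668 = 55·12 + 8; 12 = 1·8 + 4; 8 = 2·4 + 0 → 4
gcd(4, 56628): 56628 = 14157·4 + 0 → 4
gcd(4, 27716): 27716 = 6929·4 + 0 → 4

4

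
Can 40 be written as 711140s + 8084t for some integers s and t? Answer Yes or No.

By Bézout, 711140s + 8084t = 40 has integer solutions iff gcd(711140, 8084) | 40.
Euclid: 711140 = 87·8084 + 7832; 8084 = 1·7832 + 252; 7832 = 31·252 + 20; 252 = 12·20 + 12; 20 = 1·12 + 8; 12 = 1·8 + 4; 8 = 2·4 + 0. gcd = 4; 40 mod 4 = 0. Yes.

Yes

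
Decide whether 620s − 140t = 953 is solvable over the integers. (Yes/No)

No

gcd(620, 140): 620 = 4·140 + 60; 140 = 2·60 + 20; 60 = 3·20 + 0 → 20
20 does not divide 953, so a solution does not exist.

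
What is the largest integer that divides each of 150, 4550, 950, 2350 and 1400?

50

150 = 2 · 3 · 5²; 4550 = 2 · 5² · 7 · 13; 950 = 2 · 5² · 19; 2350 = 2 · 5² · 47; 1400 = 2³ · 5² · 7
gcd takes min exponent of each prime: 2 · 5² = 50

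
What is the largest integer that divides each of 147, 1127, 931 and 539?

49

gcd(147, 1127): 1127 = 7·147 + 98; 147 = 1·98 + 49; 98 = 2·49 + 0 → 49
gcd(49, 931): 931 = 19·49 + 0 → 49
gcd(49, 539): 539 = 11·49 + 0 → 49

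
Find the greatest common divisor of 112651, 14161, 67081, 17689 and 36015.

49

112651 = 7² · 11² · 19; 14161 = 7² · 17²; 67081 = 7² · 37²; 17689 = 7² · 19²; 36015 = 3 · 5 · 7⁴
gcd takes min exponent of each prime: 7² = 49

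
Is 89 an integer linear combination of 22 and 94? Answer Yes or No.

No

By Bézout, 22x + 94y = 89 has integer solutions iff gcd(22, 94) | 89.
Euclid: 94 = 4·22 + 6; 22 = 3·6 + 4; 6 = 1·4 + 2; 4 = 2·2 + 0. gcd = 2; 89 mod 2 = 1. No.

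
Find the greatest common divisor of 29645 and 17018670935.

245

Euclid: 17018670935 = 574082·29645 + 10045; 29645 = 2·10045 + 9555; 10045 = 1·9555 + 490; 9555 = 19·490 + 245; 490 = 2·245 + 0. Last nonzero remainder: 245.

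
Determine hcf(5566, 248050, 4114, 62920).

gcd(5566, 248050): 248050 = 44·5566 + 3146; 5566 = 1·3146 + 2420; 3146 = 1·2420 + 726; 2420 = 3·726 + 242; 726 = 3·242 + 0 → 242
gcd(242, 4114): 4114 = 17·242 + 0 → 242
gcd(242, 62920): 62920 = 260·242 + 0 → 242

242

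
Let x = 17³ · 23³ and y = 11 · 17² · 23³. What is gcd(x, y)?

min exponent per shared prime: 17² · 23³ = 3516263

3516263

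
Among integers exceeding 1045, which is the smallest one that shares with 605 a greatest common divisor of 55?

1100

gcd(x, 605) = 55 forces 55 | x; write x = 55s. Then gcd(55s, 55·11) = 55·gcd(s, 11), so need gcd(s, 11) = 1.
55s > 1045 gives s ≥ 20. The least s ≥ 20 coprime to 11 is 20, so x = 55·20 = 1100.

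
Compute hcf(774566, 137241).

13

774566 = 2 · 13 · 31³
137241 = 3³ · 13 · 17 · 23
Common: 13 = 13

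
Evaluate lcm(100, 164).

gcd first: 164 = 1·100 + 64; 100 = 1·64 + 36; 64 = 1·36 + 28; 36 = 1·28 + 8; 28 = 3·8 + 4; 8 = 2·4 + 0 → gcd = 4
lcm = 100·164/gcd = 16400/4 = 4100

4100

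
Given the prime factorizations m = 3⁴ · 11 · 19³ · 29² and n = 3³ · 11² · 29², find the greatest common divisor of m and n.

249777

min exponent per shared prime: 3³ · 11 · 29² = 249777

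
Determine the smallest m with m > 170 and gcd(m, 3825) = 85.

gcd(m, 3825) = 85 forces 85 | m; write m = 85s. Then gcd(85s, 85·45) = 85·gcd(s, 45), so need gcd(s, 45) = 1.
85s > 170 gives s ≥ 3. The least s ≥ 3 coprime to 45 is 4, so m = 85·4 = 340.

340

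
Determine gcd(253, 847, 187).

11

253 = 11 · 23; 847 = 7 · 11²; 187 = 11 · 17
gcd takes min exponent of each prime: 11 = 11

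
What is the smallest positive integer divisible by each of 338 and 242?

338 = 2 · 13²; 242 = 2 · 11²
max exponents: 2 · 11² · 13² = 40898

40898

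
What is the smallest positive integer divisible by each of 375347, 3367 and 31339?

375347 = 7 · 29 · 43²; 3367 = 7 · 13 · 37; 31339 = 7 · 11² · 37
lcm takes max exponent of each prime: 7 · 11² · 13 · 29 · 37 · 43² = 21845570747

21845570747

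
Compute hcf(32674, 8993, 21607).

17

32674 = 2 · 17 · 31²; 8993 = 17 · 23²; 21607 = 17 · 31 · 41
gcd takes min exponent of each prime: 17 = 17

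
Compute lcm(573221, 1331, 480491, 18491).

573221 = 11 · 31 · 41²; 1331 = 11³; 480491 = 11³ · 19²; 18491 = 11 · 41²
lcm takes max exponent of each prime: 11³ · 19² · 31 · 41² = 25038866501

25038866501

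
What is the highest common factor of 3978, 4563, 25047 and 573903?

gcd(3978, 4563): 4563 = 1·3978 + 585; 3978 = 6·585 + 468; 585 = 1·468 + 117; 468 = 4·117 + 0 → 117
gcd(117, 25047): 25047 = 214·117 + 9; 117 = 13·9 + 0 → 9
gcd(9, 573903): 573903 = 63767·9 + 0 → 9

9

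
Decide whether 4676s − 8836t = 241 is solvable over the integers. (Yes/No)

gcd(4676, 8836): 8836 = 1·4676 + 4160; 4676 = 1·4160 + 516; 4160 = 8·516 + 32; 516 = 16·32 + 4; 32 = 8·4 + 0 → 4
4 does not divide 241, so a solution does not exist.

No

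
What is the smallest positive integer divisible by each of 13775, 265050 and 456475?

238279950

lcm(13775, 265050) = 13775·265050/gcd = 3651063750/475 = 7686450
lcm(7686450, 456475) = 7686450·456475/gcd = 3508672263750/14725 = 238279950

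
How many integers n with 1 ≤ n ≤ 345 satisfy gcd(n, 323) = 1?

308

Prime factors of 323: 17, 19. Count integers ≤ 345 divisible by none of them.
By inclusion–exclusion: 345 − ⌊345/17⌋ − ⌊345/19⌋ + ⌊345/323⌋ = 308.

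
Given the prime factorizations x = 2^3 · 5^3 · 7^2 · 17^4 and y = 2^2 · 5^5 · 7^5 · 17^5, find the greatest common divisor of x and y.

2046264500

min exponent per shared prime: 2^2 · 5^3 · 7^2 · 17^4 = 2046264500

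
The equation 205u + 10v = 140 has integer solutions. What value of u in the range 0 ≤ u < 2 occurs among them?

Reduce mod 10: 205u ≡ 140 (mod 10). With g = gcd(205, 10) = 5 dividing 140, divide through: 41u ≡ 28 (mod 2).
Since gcd(41, 2) = 1, u ≡ 28·(41)⁻¹ ≡ 0 (mod 2). Smallest non-negative: 0.

0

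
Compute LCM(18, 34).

306

18 = 2 · 3²; 34 = 2 · 17
max exponents: 2 · 3² · 17 = 306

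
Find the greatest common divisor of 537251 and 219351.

537251 = 11 · 13² · 17²
219351 = 3 · 11 · 17² · 23
Common: 11 · 17² = 3179

3179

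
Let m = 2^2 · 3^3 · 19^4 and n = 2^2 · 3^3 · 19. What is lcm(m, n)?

max exponent per prime: 2^2 · 3^3 · 19^4 = 14074668

14074668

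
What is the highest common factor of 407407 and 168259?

91

Euclid: 407407 = 2·168259 + 70889; 168259 = 2·70889 + 26481; 70889 = 2·26481 + 17927; 26481 = 1·17927 + 8554; 17927 = 2·8554 + 819; 8554 = 10·819 + 364; 819 = 2·364 + 91; 364 = 4·91 + 0. Last nonzero remainder: 91.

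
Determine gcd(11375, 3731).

91

11375 = 5³ · 7 · 13
3731 = 7 · 13 · 41
Common: 7 · 13 = 91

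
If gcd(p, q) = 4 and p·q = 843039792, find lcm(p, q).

210759948

Since gcd(p,q)·lcm(p,q) = pq, lcm = 843039792/4 = 210759948.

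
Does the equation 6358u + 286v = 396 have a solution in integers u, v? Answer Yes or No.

By Bézout, 6358u + 286v = 396 has integer solutions iff gcd(6358, 286) | 396.
Euclid: 6358 = 22·286 + 66; 286 = 4·66 + 22; 66 = 3·22 + 0. gcd = 22; 396 mod 22 = 0. Yes.

Yes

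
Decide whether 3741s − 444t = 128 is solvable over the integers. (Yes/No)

By Bézout, 3741s − 444t = 128 has integer solutions iff gcd(3741, 444) | 128.
Euclid: 3741 = 8·444 + 189; 444 = 2·189 + 66; 189 = 2·66 + 57; 66 = 1·57 + 9; 57 = 6·9 + 3; 9 = 3·3 + 0. gcd = 3; 128 mod 3 = 2. No.

No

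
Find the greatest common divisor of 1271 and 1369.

Euclid: 1369 = 1·1271 + 98; 1271 = 12·98 + 95; 98 = 1·95 + 3; 95 = 31·3 + 2; 3 = 1·2 + 1; 2 = 2·1 + 0. Last nonzero remainder: 1.

1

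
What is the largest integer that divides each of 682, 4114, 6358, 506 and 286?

22

gcd(682, 4114): 4114 = 6·682 + 22; 682 = 31·22 + 0 → 22
gcd(22, 6358): 6358 = 289·22 + 0 → 22
gcd(22, 506): 506 = 23·22 + 0 → 22
gcd(22, 286): 286 = 13·22 + 0 → 22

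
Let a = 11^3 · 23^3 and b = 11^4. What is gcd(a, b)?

min exponent per shared prime: 11^3 = 1331

1331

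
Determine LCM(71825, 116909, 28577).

63870309425

lcm(71825, 116909) = 71825·116909/gcd = 8396988925/221 = 37995425
lcm(37995425, 28577) = 37995425·28577/gcd = 1085795260225/17 = 63870309425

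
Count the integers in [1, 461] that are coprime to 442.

442 = 2·13·17. Inclusion–exclusion on these primes:
461 − ⌊461/2⌋ − ⌊461/13⌋ − ⌊461/17⌋ + ⌊461/26⌋ + ⌊461/34⌋ + ⌊461/221⌋ − ⌊461/442⌋ = 200

200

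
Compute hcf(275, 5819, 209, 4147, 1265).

gcd(275, 5819): 5819 = 21·275 + 44; 275 = 6·44 + 11; 44 = 4·11 + 0 → 11
gcd(11, 209): 209 = 19·11 + 0 → 11
gcd(11, 4147): 4147 = 377·11 + 0 → 11
gcd(11, 1265): 1265 = 115·11 + 0 → 11

11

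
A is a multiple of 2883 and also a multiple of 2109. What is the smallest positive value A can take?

2026749

2883 = 3 · 31²; 2109 = 3 · 19 · 37
max exponents: 3 · 19 · 31² · 37 = 2026749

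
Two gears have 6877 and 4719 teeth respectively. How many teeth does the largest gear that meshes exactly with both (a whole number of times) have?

6877 = 13 · 23²
4719 = 3 · 11² · 13
Common: 13 = 13

13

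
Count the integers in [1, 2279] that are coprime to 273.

Prime factors of 273: 3, 7, 13. Count integers ≤ 2279 divisible by none of them.
By inclusion–exclusion: 2279 − ⌊2279/3⌋ − ⌊2279/7⌋ − ⌊2279/13⌋ + ⌊2279/21⌋ + ⌊2279/39⌋ + ⌊2279/91⌋ − ⌊2279/273⌋ = 1203.

1203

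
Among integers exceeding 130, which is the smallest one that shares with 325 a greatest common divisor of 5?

gcd(m, 325) = 5 forces 5 | m; write m = 5s. Then gcd(5s, 5·65) = 5·gcd(s, 65), so need gcd(s, 65) = 1.
5s > 130 gives s ≥ 27. The least s ≥ 27 coprime to 65 is 27, so m = 5·27 = 135.

135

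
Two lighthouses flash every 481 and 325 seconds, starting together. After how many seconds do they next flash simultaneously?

481 = 13 · 37; 325 = 5² · 13
max exponents: 5² · 13 · 37 = 12025

12025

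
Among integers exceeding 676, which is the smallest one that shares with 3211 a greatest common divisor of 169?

Multiples of 169 above 676: 169·5, 169·6, … . Need the cofactor coprime to 3211/169 = 19.
Checking s = 5, 6, … the first with gcd(s, 19) = 1 is s = 5, giving 845.

845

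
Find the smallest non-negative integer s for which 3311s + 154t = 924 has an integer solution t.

0

Euclid: 3311 = 21·154 + 77; 154 = 2·77 + 0 → gcd = 77; 924 = 77·12.
Back-substitution yields 3311·(1) + 154·(-21) = 77, so one solution is s = 1·12 = 12, t = -21·12 = -252.
Solutions in s differ by 154/77 = 2; the one in [0, 2) is 12 mod 2 = 0.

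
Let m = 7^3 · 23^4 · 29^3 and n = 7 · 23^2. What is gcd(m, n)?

3703

min exponent per shared prime: 7 · 23^2 = 3703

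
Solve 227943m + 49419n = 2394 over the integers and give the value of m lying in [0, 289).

36

gcd(227943, 49419) = 171 (Euclid: 227943 = 4·49419 + 30267; 49419 = 1·30267 + 19152; 30267 = 1·19152 + 11115; 19152 = 1·11115 + 8037; 11115 = 1·8037 + 3078; 8037 = 2·3078 + 1881; 3078 = 1·1881 + 1197; 1881 = 1·1197 + 684; 1197 = 1·684 + 513; 684 = 1·513 + 171; 513 = 3·171 + 0), and 171 | 2394.
Extended Euclid: 227943·(-80) + 49419·(369) = 171. Scale by 14: m₀ = -1120.
General solution m = m₀ + 289t; reducing mod 289 gives m = 36 (and n = -166).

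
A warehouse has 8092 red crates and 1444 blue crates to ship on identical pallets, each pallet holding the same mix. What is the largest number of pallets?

4

8092 = 2² · 7 · 17²
1444 = 2² · 19²
Common: 2² = 4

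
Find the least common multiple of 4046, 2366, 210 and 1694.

lcm(4046, 2366) = 4046·2366/gcd = 9572836/14 = 683774
lcm(683774, 210) = 683774·210/gcd = 143592540/14 = 10256610
lcm(10256610, 1694) = 10256610·1694/gcd = 17374697340/14 = 1241049810

1241049810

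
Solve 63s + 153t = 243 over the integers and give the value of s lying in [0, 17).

Euclid: 153 = 2·63 + 27; 63 = 2·27 + 9; 27 = 3·9 + 0 → gcd = 9; 243 = 9·27.
Back-substitution yields 63·(5) + 153·(-2) = 9, so one solution is s = 5·27 = 135, t = -2·27 = -54.
Solutions in s differ by 153/9 = 17; the one in [0, 17) is 135 mod 17 = 16.

16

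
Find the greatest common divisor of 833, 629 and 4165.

gcd(833, 629): 833 = 1·629 + 204; 629 = 3·204 + 17; 204 = 12·17 + 0 → 17
gcd(17, 4165): 4165 = 245·17 + 0 → 17

17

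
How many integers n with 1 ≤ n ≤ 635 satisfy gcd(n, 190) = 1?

Prime factors of 190: 2, 5, 19. Count integers ≤ 635 divisible by none of them.
By inclusion–exclusion: 635 − ⌊635/2⌋ − ⌊635/5⌋ − ⌊635/19⌋ + ⌊635/10⌋ + ⌊635/38⌋ + ⌊635/95⌋ − ⌊635/190⌋ = 240.

240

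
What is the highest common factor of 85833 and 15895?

3179

85833 = 3³ · 11 · 17²
15895 = 5 · 11 · 17²
Common: 11 · 17² = 3179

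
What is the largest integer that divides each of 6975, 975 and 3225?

75

6975 = 3² · 5² · 31; 975 = 3 · 5² · 13; 3225 = 3 · 5² · 43
gcd takes min exponent of each prime: 3 · 5² = 75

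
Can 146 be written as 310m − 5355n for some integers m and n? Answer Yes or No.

No

gcd(310, 5355): 5355 = 17·310 + 85; 310 = 3·85 + 55; 85 = 1·55 + 30; 55 = 1·30 + 25; 30 = 1·25 + 5; 25 = 5·5 + 0 → 5
5 does not divide 146, so a solution does not exist.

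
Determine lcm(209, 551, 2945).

209 = 11 · 19; 551 = 19 · 29; 2945 = 5 · 19 · 31
lcm takes max exponent of each prime: 5 · 11 · 19 · 29 · 31 = 939455

939455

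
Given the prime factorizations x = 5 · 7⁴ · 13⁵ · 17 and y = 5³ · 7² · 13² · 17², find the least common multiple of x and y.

32204516059625

max exponent per prime: 5³ · 7⁴ · 13⁵ · 17² = 32204516059625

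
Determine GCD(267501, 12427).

Euclid: 267501 = 21·12427 + 6534; 12427 = 1·6534 + 5893; 6534 = 1·5893 + 641; 5893 = 9·641 + 124; 641 = 5·124 + 21; 124 = 5·21 + 19; 21 = 1·19 + 2; 19 = 9·2 + 1; 2 = 2·1 + 0. Last nonzero remainder: 1.

1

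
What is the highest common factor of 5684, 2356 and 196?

4

gcd(5684, 2356): 5684 = 2·2356 + 972; 2356 = 2·972 + 412; 972 = 2·412 + 148; 412 = 2·148 + 116; 148 = 1·116 + 32; 116 = 3·32 + 20; 32 = 1·20 + 12; 20 = 1·12 + 8; 12 = 1·8 + 4; 8 = 2·4 + 0 → 4
gcd(4, 196): 196 = 49·4 + 0 → 4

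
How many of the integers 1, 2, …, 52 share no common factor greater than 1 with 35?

35 = 5·7. Inclusion–exclusion on these primes:
52 − ⌊52/5⌋ − ⌊52/7⌋ + ⌊52/35⌋ = 36

36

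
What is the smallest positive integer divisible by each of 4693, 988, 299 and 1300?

10793900

lcm(4693, 988) = 4693·988/gcd = 4636684/247 = 18772
lcm(18772, 299) = 18772·299/gcd = 5612828/13 = 431756
lcm(431756, 1300) = 431756·1300/gcd = 561282800/52 = 10793900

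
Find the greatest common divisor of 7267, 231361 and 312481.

169

gcd(7267, 231361): 231361 = 31·7267 + 6084; 7267 = 1·6084 + 1183; 6084 = 5·1183 + 169; 1183 = 7·169 + 0 → 169
gcd(169, 312481): 312481 = 1849·169 + 0 → 169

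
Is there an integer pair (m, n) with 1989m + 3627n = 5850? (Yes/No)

Yes

By Bézout, 1989m + 3627n = 5850 has integer solutions iff gcd(1989, 3627) | 5850.
Euclid: 3627 = 1·1989 + 1638; 1989 = 1·1638 + 351; 1638 = 4·351 + 234; 351 = 1·234 + 117; 234 = 2·117 + 0. gcd = 117; 5850 mod 117 = 0. Yes.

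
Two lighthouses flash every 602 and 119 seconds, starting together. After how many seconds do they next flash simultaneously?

602 = 2 · 7 · 43; 119 = 7 · 17
max exponents: 2 · 7 · 17 · 43 = 10234

10234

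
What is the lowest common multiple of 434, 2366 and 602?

3153878

434 = 2 · 7 · 31; 2366 = 2 · 7 · 13²; 602 = 2 · 7 · 43
lcm takes max exponent of each prime: 2 · 7 · 13² · 31 · 43 = 3153878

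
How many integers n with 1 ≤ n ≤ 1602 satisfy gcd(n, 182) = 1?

634

182 = 2·7·13. Inclusion–exclusion on these primes:
1602 − ⌊1602/2⌋ − ⌊1602/7⌋ − ⌊1602/13⌋ + ⌊1602/14⌋ + ⌊1602/26⌋ + ⌊1602/91⌋ − ⌊1602/182⌋ = 634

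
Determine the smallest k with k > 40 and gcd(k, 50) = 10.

gcd(k, 50) = 10 forces 10 | k; write k = 10s. Then gcd(10s, 10·5) = 10·gcd(s, 5), so need gcd(s, 5) = 1.
10s > 40 gives s ≥ 5. The least s ≥ 5 coprime to 5 is 6, so k = 10·6 = 60.

60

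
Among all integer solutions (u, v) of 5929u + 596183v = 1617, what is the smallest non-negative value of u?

Euclid: 596183 = 100·5929 + 3283; 5929 = 1·3283 + 2646; 3283 = 1·2646 + 637; 2646 = 4·637 + 98; 637 = 6·98 + 49; 98 = 2·49 + 0 → gcd = 49; 1617 = 49·33.
Back-substitution yields 5929·(-5631) + 596183·(56) = 49, so one solution is u = -5631·33 = -185823, v = 56·33 = 1848.
Solutions in u differ by 596183/49 = 12167; the one in [0, 12167) is -185823 mod 12167 = 8849.

8849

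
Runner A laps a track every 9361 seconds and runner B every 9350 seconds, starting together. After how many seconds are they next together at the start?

9361 = 11 · 23 · 37; 9350 = 2 · 5² · 11 · 17
max exponents: 2 · 5² · 11 · 17 · 23 · 37 = 7956850

7956850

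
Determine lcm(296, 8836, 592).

1307728

lcm(296, 8836) = 296·8836/gcd = 2615456/4 = 653864
lcm(653864, 592) = 653864·592/gcd = 387087488/296 = 1307728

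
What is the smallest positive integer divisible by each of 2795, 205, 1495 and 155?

81706235

2795 = 5 · 13 · 43; 205 = 5 · 41; 1495 = 5 · 13 · 23; 155 = 5 · 31
lcm takes max exponent of each prime: 5 · 13 · 23 · 31 · 41 · 43 = 81706235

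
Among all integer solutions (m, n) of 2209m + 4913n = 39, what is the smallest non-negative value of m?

4228

Euclid: 4913 = 2·2209 + 495; 2209 = 4·495 + 229; 495 = 2·229 + 37; 229 = 6·37 + 7; 37 = 5·7 + 2; 7 = 3·2 + 1; 2 = 2·1 + 0 → gcd = 1; 39 = 1·39.
Back-substitution yields 2209·(2124) + 4913·(-955) = 1, so one solution is m = 2124·39 = 82836, n = -955·39 = -37245.
Solutions in m differ by 4913/1 = 4913; the one in [0, 4913) is 82836 mod 4913 = 4228.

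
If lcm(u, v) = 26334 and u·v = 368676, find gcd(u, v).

14

From gcd × lcm = uv: gcd = 368676 / 26334 = 14.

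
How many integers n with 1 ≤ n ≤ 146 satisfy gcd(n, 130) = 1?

130 = 2·5·13. Inclusion–exclusion on these primes:
146 − ⌊146/2⌋ − ⌊146/5⌋ − ⌊146/13⌋ + ⌊146/10⌋ + ⌊146/26⌋ + ⌊146/65⌋ − ⌊146/130⌋ = 53

53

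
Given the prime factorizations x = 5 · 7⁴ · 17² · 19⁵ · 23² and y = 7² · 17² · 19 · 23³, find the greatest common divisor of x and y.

min exponent per shared prime: 7² · 17² · 19 · 23² = 142332211

142332211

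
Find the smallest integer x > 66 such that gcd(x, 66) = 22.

66 = 22·3. Any x with gcd(x, 66) = 22 is a multiple of 22, say 22s, with s coprime to 3.
Need s > 66/22, so s ≥ 4. First s ≥ 4 with gcd(s, 3) = 1 is s = 4. Thus x = 22·4 = 88.

88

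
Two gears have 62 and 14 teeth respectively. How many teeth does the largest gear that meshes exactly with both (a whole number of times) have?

2

Euclid: 62 = 4·14 + 6; 14 = 2·6 + 2; 6 = 3·2 + 0. Last nonzero remainder: 2.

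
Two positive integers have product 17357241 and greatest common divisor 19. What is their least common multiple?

913539

Since gcd(a,b)·lcm(a,b) = ab, lcm = 17357241/19 = 913539.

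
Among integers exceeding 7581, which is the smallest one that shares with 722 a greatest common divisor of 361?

722 = 361·2. Any x with gcd(x, 722) = 361 is a multiple of 361, say 361s, with s coprime to 2.
Need s > 7581/361, so s ≥ 22. First s ≥ 22 with gcd(s, 2) = 1 is s = 23. Thus x = 361·23 = 8303.

8303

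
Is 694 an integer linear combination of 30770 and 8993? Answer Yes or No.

No

By Bézout, 30770p + 8993q = 694 has integer solutions iff gcd(30770, 8993) | 694.
Euclid: 30770 = 3·8993 + 3791; 8993 = 2·3791 + 1411; 3791 = 2·1411 + 969; 1411 = 1·969 + 442; 969 = 2·442 + 85; 442 = 5·85 + 17; 85 = 5·17 + 0. gcd = 17; 694 mod 17 = 14. No.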